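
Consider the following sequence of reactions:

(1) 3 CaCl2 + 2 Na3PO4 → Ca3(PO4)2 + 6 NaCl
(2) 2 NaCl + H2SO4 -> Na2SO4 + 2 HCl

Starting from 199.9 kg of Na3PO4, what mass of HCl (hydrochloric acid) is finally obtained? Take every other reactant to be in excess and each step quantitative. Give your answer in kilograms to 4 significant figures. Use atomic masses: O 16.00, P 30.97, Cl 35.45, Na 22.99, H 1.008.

133.4 kg

M(Na3PO4) = 3(22.99) + 30.97 + 4(16.00) = 163.94 g/mol.
M(HCl) = 1.008 + 35.45 = 36.458 g/mol.
199.9 kg = 199900 g.
n(Na3PO4) = 199900 / 163.94 = 1219.3 mol.
Step 1 gives a 2:6 ratio of Na3PO4 to NaCl, so n(NaCl) = 3658.0 mol.
In step 2 the NaCl:HCl ratio is 2:2, so n(HCl) = 3658.0 mol.
Mass of HCl = 3658.0 × 36.458 = 133370 g = 133.4 kg.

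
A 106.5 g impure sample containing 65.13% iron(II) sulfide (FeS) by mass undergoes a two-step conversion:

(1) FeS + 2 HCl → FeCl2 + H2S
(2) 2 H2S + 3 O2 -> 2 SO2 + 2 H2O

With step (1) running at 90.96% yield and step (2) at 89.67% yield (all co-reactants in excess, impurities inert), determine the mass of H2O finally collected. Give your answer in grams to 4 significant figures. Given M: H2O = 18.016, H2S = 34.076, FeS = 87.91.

11.59 g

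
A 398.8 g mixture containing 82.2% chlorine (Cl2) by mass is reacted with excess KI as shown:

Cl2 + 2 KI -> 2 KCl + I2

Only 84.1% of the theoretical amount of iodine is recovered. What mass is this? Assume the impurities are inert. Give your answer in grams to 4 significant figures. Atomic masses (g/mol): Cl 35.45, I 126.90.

986.9 g

Pure Cl2 available = 398.8 g × 0.822 = 327.81 g.
M(Cl2) = 2(35.45) = 70.90 g/mol.
M(I2) = 2(126.90) = 253.80 g/mol.
n(Cl2) = 327.81 g / 70.90 g/mol = 4.6236 mol.
From the equation the Cl2:I2 mole ratio is 1:1, so n(I2) = 4.6236 × 1/1 = 4.6236 mol.
Mass of I2 = 4.6236 mol × 253.80 g/mol = 1173.5 g.
Actual mass collected = 1173.5 g × 0.841 = 986.89 g.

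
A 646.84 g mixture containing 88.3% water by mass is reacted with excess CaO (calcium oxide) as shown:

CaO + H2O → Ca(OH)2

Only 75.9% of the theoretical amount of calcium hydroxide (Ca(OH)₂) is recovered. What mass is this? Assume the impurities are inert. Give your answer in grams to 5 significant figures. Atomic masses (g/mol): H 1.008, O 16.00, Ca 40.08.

1782.9 g

Pure H2O available = 646.84 g × 0.883 = 571.160 g.
M(H2O) = 2(1.008) + 16.00 = 18.016 g/mol.
M(Ca(OH)2) = 40.08 + 2(16.00) + 2(1.008) = 74.096 g/mol.
n(H2O) = 571.160 g / 18.016 g/mol = 31.7029 mol.
From the equation the H2O:Ca(OH)2 mole ratio is 1:1, so n(Ca(OH)2) = 31.7029 × 1/1 = 31.7029 mol.
Mass of Ca(OH)2 = 31.7029 mol × 74.096 g/mol = 2349.06 g.
Actual mass collected = 2349.06 g × 0.759 = 1782.94 g.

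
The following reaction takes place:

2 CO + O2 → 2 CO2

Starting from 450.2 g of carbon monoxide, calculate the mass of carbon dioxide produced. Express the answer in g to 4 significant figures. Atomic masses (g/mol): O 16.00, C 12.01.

707.4 g

M(CO) = 12.01 + 16.00 = 28.01 g/mol.
M(CO2) = 12.01 + 2(16.00) = 44.01 g/mol.
n(CO) = 450.20 g / 28.01 g/mol = 16.073 mol.
From the equation the CO:CO2 mole ratio is 2:2, so n(CO2) = 16.073 × 2/2 = 16.073 mol.
Mass of CO2 = 16.073 mol × 44.01 g/mol = 707.37 g.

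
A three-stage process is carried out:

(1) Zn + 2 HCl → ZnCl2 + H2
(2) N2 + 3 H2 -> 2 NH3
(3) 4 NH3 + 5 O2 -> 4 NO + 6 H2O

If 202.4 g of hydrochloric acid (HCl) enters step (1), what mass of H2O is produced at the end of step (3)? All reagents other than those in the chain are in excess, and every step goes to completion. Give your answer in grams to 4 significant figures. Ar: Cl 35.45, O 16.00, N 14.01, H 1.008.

50.01 g

M(HCl) = 1.008 + 35.45 = 36.458 g/mol.
M(H2O) = 2(1.008) + 16.00 = 18.016 g/mol.
n(HCl) = 202.4 / 36.458 = 5.5516 mol.
Reaction (1): HCl→H2 ratio 2:1 ⇒ n(H2) = 2.7758 mol.
Reaction (2): H2→NH3 ratio 3:2 ⇒ n(NH3) = 1.8505 mol.
Reaction (3): NH3→H2O ratio 4:6 ⇒ n(H2O) = 2.7758 mol.
Mass of H2O = 2.7758 × 18.016 = 50.009 g.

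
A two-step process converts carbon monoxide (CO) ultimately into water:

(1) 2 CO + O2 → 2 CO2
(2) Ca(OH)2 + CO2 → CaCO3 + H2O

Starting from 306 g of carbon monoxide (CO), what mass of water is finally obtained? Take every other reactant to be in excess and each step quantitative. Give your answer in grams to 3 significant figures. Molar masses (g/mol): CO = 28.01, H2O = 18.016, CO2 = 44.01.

n(CO) = 306.0 / 28.01 = 10.92 mol.
Step 1 gives a 2:2 ratio of CO to CO2, so n(CO2) = 10.92 mol.
In step 2 the CO2:H2O ratio is 1:1, so n(H2O) = 10.92 mol.
Mass of H2O = 10.92 × 18.016 = 196.8 g.

197 g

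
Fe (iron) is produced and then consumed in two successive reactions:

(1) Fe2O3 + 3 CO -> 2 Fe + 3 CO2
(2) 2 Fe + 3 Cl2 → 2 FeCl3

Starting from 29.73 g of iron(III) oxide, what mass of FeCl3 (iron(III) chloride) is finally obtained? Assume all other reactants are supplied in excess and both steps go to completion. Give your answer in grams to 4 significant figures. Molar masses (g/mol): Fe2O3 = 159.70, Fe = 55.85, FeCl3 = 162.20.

n(Fe2O3) = 29.730 / 159.70 = 0.18616 mol.
Step 1 gives a 1:2 ratio of Fe2O3 to Fe, so n(Fe) = 0.37232 mol.
In step 2 the Fe:FeCl3 ratio is 2:2, so n(FeCl3) = 0.37232 mol.
Mass of FeCl3 = 0.37232 × 162.20 = 60.391 g.

60.39 g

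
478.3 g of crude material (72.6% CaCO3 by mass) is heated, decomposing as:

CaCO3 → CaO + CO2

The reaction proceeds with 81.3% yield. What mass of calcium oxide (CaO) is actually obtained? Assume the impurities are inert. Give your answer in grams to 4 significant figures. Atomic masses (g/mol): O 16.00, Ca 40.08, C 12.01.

158.2 g

Pure CaCO3 available = 478.3 g × 0.726 = 347.25 g.
M(CaCO3) = 40.08 + 12.01 + 3(16.00) = 100.09 g/mol.
M(CaO) = 40.08 + 16.00 = 56.08 g/mol.
n(CaCO3) = 347.25 g / 100.09 g/mol = 3.4693 mol.
From the equation the CaCO3:CaO mole ratio is 1:1, so n(CaO) = 3.4693 × 1/1 = 3.4693 mol.
Mass of CaO = 3.4693 mol × 56.08 g/mol = 194.56 g.
Actual mass collected = 194.56 g × 0.813 = 158.18 g.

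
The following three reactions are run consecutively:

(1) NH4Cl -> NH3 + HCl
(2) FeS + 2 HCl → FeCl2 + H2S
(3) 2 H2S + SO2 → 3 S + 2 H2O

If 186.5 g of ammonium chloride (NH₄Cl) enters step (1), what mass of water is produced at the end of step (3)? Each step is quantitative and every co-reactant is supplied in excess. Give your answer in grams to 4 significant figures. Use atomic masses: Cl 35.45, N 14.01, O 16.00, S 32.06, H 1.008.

31.41 g

M(NH4Cl) = 14.01 + 4(1.008) + 35.45 = 53.492 g/mol.
M(H2O) = 2(1.008) + 16.00 = 18.016 g/mol.
n(NH4Cl) = 186.5 / 53.492 = 3.4865 mol.
Reaction (1): NH4Cl→HCl ratio 1:1 ⇒ n(HCl) = 3.4865 mol.
Reaction (2): HCl→H2S ratio 2:1 ⇒ n(H2S) = 1.7433 mol.
Reaction (3): H2S→H2O ratio 2:2 ⇒ n(H2O) = 1.7433 mol.
Mass of H2O = 1.7433 × 18.016 = 31.406 g.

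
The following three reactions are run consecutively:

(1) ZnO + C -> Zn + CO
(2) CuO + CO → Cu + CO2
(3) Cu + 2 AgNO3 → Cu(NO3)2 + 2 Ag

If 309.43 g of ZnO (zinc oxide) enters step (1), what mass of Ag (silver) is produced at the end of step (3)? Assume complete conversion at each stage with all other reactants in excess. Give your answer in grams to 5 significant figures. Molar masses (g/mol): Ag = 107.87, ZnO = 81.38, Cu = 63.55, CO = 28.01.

820.31 g

n(ZnO) = 309.43 / 81.38 = 3.80229 mol.
Reaction (1): ZnO→CO ratio 1:1 ⇒ n(CO) = 3.80229 mol.
Reaction (2): CO→Cu ratio 1:1 ⇒ n(Cu) = 3.80229 mol.
Reaction (3): Cu→Ag ratio 1:2 ⇒ n(Ag) = 7.60457 mol.
Mass of Ag = 7.60457 × 107.87 = 820.305 g.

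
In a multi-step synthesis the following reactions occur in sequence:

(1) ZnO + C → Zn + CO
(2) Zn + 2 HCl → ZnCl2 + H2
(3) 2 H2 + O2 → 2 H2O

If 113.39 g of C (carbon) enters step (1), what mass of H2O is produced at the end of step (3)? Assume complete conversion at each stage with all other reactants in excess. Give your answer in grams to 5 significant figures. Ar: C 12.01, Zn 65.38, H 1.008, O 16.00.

170.09 g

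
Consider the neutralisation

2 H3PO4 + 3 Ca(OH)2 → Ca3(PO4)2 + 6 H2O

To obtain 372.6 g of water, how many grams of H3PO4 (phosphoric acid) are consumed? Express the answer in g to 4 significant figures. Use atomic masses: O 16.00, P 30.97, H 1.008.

M(H2O) = 2(1.008) + 16.00 = 18.016 g/mol.
M(H3PO4) = 3(1.008) + 30.97 + 4(16.00) = 97.994 g/mol.
n(H2O) = 372.60 g / 18.016 g/mol = 20.682 mol.
From the equation the H2O:H3PO4 mole ratio is 6:2, so n(H3PO4) = 20.682 × 2/6 = 6.8939 mol.
Mass of H3PO4 = 6.8939 mol × 97.994 g/mol = 675.56 g.

675.6 g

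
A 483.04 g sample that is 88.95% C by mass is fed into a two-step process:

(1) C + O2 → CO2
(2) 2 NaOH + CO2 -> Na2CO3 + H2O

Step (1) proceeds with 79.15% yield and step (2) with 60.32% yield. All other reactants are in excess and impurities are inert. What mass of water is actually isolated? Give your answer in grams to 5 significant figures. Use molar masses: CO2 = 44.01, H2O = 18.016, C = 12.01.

307.72 g

Pure C = 483.04 × 0.8895 = 429.664 g.
n(C) = 429.664 / 12.01 = 35.7755 mol.
Step 1 (C:CO2 = 1:1): theoretical n(CO2) = 35.7755 mol; at 79.15% yield, n(CO2) = 28.3163 mol.
Step 2 (CO2:H2O = 1:1): theoretical n(H2O) = 28.3163 mol, so theoretical mass = 28.3163 × 18.016 = 510.147 g.
At 60.32% yield, actual mass of H2O = 510.147 × 0.6032 = 307.721 g.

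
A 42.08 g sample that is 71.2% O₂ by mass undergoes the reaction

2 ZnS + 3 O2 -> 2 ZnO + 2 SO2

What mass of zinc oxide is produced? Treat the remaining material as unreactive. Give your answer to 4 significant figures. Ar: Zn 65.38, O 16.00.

Mass of pure O2 = 42.08 g × 0.712 = 29.961 g.
M(O2) = 2(16.00) = 32.00 g/mol.
M(ZnO) = 65.38 + 16.00 = 81.38 g/mol.
n(O2) = 29.961 g / 32.00 g/mol = 0.93628 mol.
From the equation the O2:ZnO mole ratio is 3:2, so n(ZnO) = 0.93628 × 2/3 = 0.62419 mol.
Mass of ZnO = 0.62419 mol × 81.38 g/mol = 50.796 g.

50.80 g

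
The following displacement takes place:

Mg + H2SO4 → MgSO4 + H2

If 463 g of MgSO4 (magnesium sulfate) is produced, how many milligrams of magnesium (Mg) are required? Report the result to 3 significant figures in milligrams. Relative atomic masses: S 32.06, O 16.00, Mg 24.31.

93500 mg

M(MgSO4) = 24.31 + 32.06 + 4(16.00) = 120.37 g/mol.
M(Mg) = 24.31 g/mol.
n(MgSO4) = 463.0 g / 120.37 g/mol = 3.846 mol.
From the equation the MgSO4:Mg mole ratio is 1:1, so n(Mg) = 3.846 × 1/1 = 3.846 mol.
Mass of Mg = 3.846 mol × 24.31 g/mol = 93.51 g.
Converting to mg: 93.51 g = 93500 mg.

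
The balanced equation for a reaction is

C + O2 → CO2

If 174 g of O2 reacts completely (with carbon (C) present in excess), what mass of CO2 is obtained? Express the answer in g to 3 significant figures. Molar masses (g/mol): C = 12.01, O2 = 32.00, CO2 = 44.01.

n(O2) = 174.0 g / 32.00 g/mol = 5.438 mol.
From the equation the O2:CO2 mole ratio is 1:1, so n(CO2) = 5.438 × 1/1 = 5.438 mol.
Mass of CO2 = 5.438 mol × 44.01 g/mol = 239.3 g.

239 g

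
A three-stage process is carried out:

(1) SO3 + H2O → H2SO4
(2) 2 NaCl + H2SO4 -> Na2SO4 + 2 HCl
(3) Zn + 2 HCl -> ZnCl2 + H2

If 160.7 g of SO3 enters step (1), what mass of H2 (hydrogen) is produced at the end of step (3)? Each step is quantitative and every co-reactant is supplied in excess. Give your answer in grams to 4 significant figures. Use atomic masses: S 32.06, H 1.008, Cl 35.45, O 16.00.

4.047 g

M(SO3) = 32.06 + 3(16.00) = 80.06 g/mol.
M(H2) = 2(1.008) = 2.016 g/mol.
n(SO3) = 160.7 / 80.06 = 2.0072 mol.
Reaction (1): SO3→H2SO4 ratio 1:1 ⇒ n(H2SO4) = 2.0072 mol.
Reaction (2): H2SO4→HCl ratio 1:2 ⇒ n(HCl) = 4.0145 mol.
Reaction (3): HCl→H2 ratio 2:1 ⇒ n(H2) = 2.0072 mol.
Mass of H2 = 2.0072 × 2.016 = 4.0466 g.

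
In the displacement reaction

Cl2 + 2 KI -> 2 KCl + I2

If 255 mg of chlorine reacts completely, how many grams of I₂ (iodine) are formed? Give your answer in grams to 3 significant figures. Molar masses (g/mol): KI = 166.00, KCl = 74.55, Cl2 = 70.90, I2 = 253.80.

Convert: 255 mg = 0.2550 g.
n(Cl2) = 0.2550 g / 70.90 g/mol = 0.003597 mol.
From the equation the Cl2:I2 mole ratio is 1:1, so n(I2) = 0.003597 × 1/1 = 0.003597 mol.
Mass of I2 = 0.003597 mol × 253.80 g/mol = 0.9128 g.

0.913 g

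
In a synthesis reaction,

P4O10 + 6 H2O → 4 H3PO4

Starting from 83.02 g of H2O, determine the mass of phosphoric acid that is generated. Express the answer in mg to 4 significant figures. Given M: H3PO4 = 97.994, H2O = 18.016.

301000 mg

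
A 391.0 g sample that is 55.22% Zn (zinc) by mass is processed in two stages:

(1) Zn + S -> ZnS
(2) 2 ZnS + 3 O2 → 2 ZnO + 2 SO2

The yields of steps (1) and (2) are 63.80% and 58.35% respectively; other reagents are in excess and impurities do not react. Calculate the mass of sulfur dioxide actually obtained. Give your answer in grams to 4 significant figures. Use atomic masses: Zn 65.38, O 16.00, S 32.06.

78.75 g

Pure Zn = 391.0 × 0.5522 = 215.91 g.
M(Zn) = 65.38 g/mol.
M(SO2) = 32.06 + 2(16.00) = 64.06 g/mol.
n(Zn) = 215.91 / 65.38 = 3.3024 mol.
Step 1 (Zn:ZnS = 1:1): theoretical n(ZnS) = 3.3024 mol; at 63.80% yield, n(ZnS) = 2.1069 mol.
Step 2 (ZnS:SO2 = 2:2): theoretical n(SO2) = 2.1069 mol, so theoretical mass = 2.1069 × 64.06 = 134.97 g.
At 58.35% yield, actual mass of SO2 = 134.97 × 0.5835 = 78.755 g.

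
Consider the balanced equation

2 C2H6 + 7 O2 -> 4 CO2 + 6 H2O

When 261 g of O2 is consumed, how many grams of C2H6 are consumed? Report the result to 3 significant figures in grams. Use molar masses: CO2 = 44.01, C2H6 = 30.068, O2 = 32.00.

n(O2) = 261.0 g / 32.00 g/mol = 8.156 mol.
From the equation the O2:C2H6 mole ratio is 7:2, so n(C2H6) = 8.156 × 2/7 = 2.330 mol.
Mass of C2H6 = 2.330 mol × 30.068 g/mol = 70.07 g.

70.1 g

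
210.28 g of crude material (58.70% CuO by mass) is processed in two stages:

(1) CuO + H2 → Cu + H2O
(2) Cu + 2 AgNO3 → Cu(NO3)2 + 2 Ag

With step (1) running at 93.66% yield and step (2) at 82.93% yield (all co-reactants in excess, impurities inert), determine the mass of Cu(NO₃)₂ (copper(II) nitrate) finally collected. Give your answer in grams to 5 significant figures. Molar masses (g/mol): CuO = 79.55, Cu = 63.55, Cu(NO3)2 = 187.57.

Pure CuO = 210.28 × 0.5870 = 123.434 g.
n(CuO) = 123.434 / 79.55 = 1.55166 mol.
Step 1 (CuO:Cu = 1:1): theoretical n(Cu) = 1.55166 mol; at 93.66% yield, n(Cu) = 1.45328 mol.
Step 2 (Cu:Cu(NO3)2 = 1:1): theoretical n(Cu(NO3)2) = 1.45328 mol, so theoretical mass = 1.45328 × 187.57 = 272.592 g.
At 82.93% yield, actual mass of Cu(NO3)2 = 272.592 × 0.8293 = 226.061 g.

226.06 g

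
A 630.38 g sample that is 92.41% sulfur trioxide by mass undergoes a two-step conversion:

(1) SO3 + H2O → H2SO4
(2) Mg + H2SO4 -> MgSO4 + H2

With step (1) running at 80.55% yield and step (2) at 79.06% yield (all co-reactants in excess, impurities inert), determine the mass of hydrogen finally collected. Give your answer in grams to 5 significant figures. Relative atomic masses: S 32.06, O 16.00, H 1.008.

9.3415 g

Pure SO3 = 630.38 × 0.9241 = 582.534 g.
M(SO3) = 32.06 + 3(16.00) = 80.06 g/mol.
M(H2) = 2(1.008) = 2.016 g/mol.
n(SO3) = 582.534 / 80.06 = 7.27622 mol.
Step 1 (SO3:H2SO4 = 1:1): theoretical n(H2SO4) = 7.27622 mol; at 80.55% yield, n(H2SO4) = 5.86100 mol.
Step 2 (H2SO4:H2 = 1:1): theoretical n(H2) = 5.86100 mol, so theoretical mass = 5.86100 × 2.016 = 11.8158 g.
At 79.06% yield, actual mass of H2 = 11.8158 × 0.7906 = 9.34154 g.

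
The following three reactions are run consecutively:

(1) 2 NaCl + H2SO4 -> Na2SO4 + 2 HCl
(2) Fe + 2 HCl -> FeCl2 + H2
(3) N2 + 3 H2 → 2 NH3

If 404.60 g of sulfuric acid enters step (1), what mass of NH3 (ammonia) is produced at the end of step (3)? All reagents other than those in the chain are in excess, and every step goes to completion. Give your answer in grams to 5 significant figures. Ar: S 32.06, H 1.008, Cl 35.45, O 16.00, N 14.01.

46.848 g

M(H2SO4) = 2(1.008) + 32.06 + 4(16.00) = 98.076 g/mol.
M(NH3) = 14.01 + 3(1.008) = 17.034 g/mol.
n(H2SO4) = 404.60 / 98.076 = 4.12537 mol.
Reaction (1): H2SO4→HCl ratio 1:2 ⇒ n(HCl) = 8.25074 mol.
Reaction (2): HCl→H2 ratio 2:1 ⇒ n(H2) = 4.12537 mol.
Reaction (3): H2→NH3 ratio 3:2 ⇒ n(NH3) = 2.75025 mol.
Mass of NH3 = 2.75025 × 17.034 = 46.8477 g.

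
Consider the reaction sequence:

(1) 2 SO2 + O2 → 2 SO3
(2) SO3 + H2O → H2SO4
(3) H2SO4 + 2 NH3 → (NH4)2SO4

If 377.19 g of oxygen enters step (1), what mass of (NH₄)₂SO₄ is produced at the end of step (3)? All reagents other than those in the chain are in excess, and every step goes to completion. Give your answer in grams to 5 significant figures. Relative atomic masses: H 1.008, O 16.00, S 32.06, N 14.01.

3115.2 g

M(O2) = 2(16.00) = 32.00 g/mol.
M((NH4)2SO4) = 2(14.01) + 8(1.008) + 32.06 + 4(16.00) = 132.144 g/mol.
n(O2) = 377.19 / 32.00 = 11.7872 mol.
Reaction (1): O2→SO3 ratio 1:2 ⇒ n(SO3) = 23.5744 mol.
Reaction (2): SO3→H2SO4 ratio 1:1 ⇒ n(H2SO4) = 23.5744 mol.
Reaction (3): H2SO4→(NH4)2SO4 ratio 1:1 ⇒ n((NH4)2SO4) = 23.5744 mol.
Mass of (NH4)2SO4 = 23.5744 × 132.144 = 3115.21 g.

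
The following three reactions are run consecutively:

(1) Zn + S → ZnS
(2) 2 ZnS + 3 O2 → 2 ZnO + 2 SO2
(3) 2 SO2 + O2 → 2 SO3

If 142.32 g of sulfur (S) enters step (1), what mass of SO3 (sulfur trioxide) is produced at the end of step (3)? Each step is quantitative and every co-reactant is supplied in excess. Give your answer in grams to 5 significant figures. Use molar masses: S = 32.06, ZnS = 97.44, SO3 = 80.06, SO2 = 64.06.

n(S) = 142.32 / 32.06 = 4.43918 mol.
Reaction (1): S→ZnS ratio 1:1 ⇒ n(ZnS) = 4.43918 mol.
Reaction (2): ZnS→SO2 ratio 2:2 ⇒ n(SO2) = 4.43918 mol.
Reaction (3): SO2→SO3 ratio 2:2 ⇒ n(SO3) = 4.43918 mol.
Mass of SO3 = 4.43918 × 80.06 = 355.400 g.

355.40 g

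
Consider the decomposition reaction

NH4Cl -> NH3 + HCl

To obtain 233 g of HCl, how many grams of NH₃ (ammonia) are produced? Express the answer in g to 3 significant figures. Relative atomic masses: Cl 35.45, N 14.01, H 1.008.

109 g

M(HCl) = 1.008 + 35.45 = 36.458 g/mol.
M(NH3) = 14.01 + 3(1.008) = 17.034 g/mol.
n(HCl) = 233.0 g / 36.458 g/mol = 6.391 mol.
From the equation the HCl:NH3 mole ratio is 1:1, so n(NH3) = 6.391 × 1/1 = 6.391 mol.
Mass of NH3 = 6.391 mol × 17.034 g/mol = 108.9 g.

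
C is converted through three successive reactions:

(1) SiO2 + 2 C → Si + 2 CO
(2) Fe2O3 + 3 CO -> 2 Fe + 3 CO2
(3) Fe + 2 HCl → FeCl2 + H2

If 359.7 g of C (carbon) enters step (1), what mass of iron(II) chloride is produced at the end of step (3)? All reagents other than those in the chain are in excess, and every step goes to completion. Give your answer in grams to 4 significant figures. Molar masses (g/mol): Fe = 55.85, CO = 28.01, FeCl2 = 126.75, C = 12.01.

2531 g

n(C) = 359.7 / 12.01 = 29.950 mol.
Reaction (1): C→CO ratio 2:2 ⇒ n(CO) = 29.950 mol.
Reaction (2): CO→Fe ratio 3:2 ⇒ n(Fe) = 19.967 mol.
Reaction (3): Fe→FeCl2 ratio 1:1 ⇒ n(FeCl2) = 19.967 mol.
Mass of FeCl2 = 19.967 × 126.75 = 2530.8 g.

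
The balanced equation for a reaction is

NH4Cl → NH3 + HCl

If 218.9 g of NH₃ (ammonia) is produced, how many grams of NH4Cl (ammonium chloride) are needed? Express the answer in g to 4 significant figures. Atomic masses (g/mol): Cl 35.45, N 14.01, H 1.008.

M(NH3) = 14.01 + 3(1.008) = 17.034 g/mol.
M(NH4Cl) = 14.01 + 4(1.008) + 35.45 = 53.492 g/mol.
n(NH3) = 218.90 g / 17.034 g/mol = 12.851 mol.
From the equation the NH3:NH4Cl mole ratio is 1:1, so n(NH4Cl) = 12.851 × 1/1 = 12.851 mol.
Mass of NH4Cl = 12.851 mol × 53.492 g/mol = 687.41 g.

687.4 g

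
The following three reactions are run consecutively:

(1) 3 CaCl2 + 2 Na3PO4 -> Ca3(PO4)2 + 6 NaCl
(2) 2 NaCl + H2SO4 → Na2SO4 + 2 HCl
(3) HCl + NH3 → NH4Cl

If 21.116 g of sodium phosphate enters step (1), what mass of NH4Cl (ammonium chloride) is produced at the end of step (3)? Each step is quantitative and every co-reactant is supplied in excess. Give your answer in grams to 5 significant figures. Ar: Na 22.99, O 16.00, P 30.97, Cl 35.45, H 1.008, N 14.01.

20.670 g

M(Na3PO4) = 3(22.99) + 30.97 + 4(16.00) = 163.94 g/mol.
M(NH4Cl) = 14.01 + 4(1.008) + 35.45 = 53.492 g/mol.
n(Na3PO4) = 21.116 / 163.94 = 0.128803 mol.
Reaction (1): Na3PO4→NaCl ratio 2:6 ⇒ n(NaCl) = 0.386410 mol.
Reaction (2): NaCl→HCl ratio 2:2 ⇒ n(HCl) = 0.386410 mol.
Reaction (3): HCl→NH4Cl ratio 1:1 ⇒ n(NH4Cl) = 0.386410 mol.
Mass of NH4Cl = 0.386410 × 53.492 = 20.6698 g.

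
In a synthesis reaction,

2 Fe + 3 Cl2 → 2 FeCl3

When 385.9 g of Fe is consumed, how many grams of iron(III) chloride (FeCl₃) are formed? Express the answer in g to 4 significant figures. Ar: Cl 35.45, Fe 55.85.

1121 g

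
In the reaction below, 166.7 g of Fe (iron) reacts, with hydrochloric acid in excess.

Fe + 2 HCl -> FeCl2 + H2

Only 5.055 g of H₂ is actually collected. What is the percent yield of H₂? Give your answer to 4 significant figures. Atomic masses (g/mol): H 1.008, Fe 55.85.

84.01 %

M(Fe) = 55.85 g/mol.
M(H2) = 2(1.008) = 2.016 g/mol.
n(Fe) = 166.70 g / 55.85 g/mol = 2.9848 mol.
From the equation the Fe:H2 mole ratio is 1:1, so n(H2) = 2.9848 × 1/1 = 2.9848 mol.
Mass of H2 = 2.9848 mol × 2.016 g/mol = 6.0173 g.
This is the theoretical yield. Percent yield = 5.055 g / 6.0173 g × 100% = 84.008%.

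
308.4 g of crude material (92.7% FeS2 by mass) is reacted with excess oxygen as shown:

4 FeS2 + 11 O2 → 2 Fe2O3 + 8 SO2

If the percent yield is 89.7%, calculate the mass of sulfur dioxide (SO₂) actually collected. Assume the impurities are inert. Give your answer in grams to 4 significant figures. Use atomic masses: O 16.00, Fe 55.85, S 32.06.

273.9 g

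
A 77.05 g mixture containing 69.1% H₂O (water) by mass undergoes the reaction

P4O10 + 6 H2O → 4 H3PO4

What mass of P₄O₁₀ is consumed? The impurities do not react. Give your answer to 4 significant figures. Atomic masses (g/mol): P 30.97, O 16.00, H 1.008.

139.8 g

Mass of pure H2O = 77.05 g × 0.691 = 53.242 g.
M(H2O) = 2(1.008) + 16.00 = 18.016 g/mol.
M(P4O10) = 4(30.97) + 10(16.00) = 283.88 g/mol.
n(H2O) = 53.242 g / 18.016 g/mol = 2.9552 mol.
From the equation the H2O:P4O10 mole ratio is 6:1, so n(P4O10) = 2.9552 × 1/6 = 0.49254 mol.
Mass of P4O10 = 0.49254 mol × 283.88 g/mol = 139.82 g.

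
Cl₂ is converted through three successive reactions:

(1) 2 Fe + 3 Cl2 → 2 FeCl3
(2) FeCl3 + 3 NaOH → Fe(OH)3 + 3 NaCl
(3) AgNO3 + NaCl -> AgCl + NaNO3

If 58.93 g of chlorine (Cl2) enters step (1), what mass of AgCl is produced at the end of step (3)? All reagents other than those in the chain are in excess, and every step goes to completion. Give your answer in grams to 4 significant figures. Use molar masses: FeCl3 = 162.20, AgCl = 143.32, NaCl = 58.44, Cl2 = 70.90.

238.2 g

n(Cl2) = 58.93 / 70.90 = 0.83117 mol.
Reaction (1): Cl2→FeCl3 ratio 3:2 ⇒ n(FeCl3) = 0.55411 mol.
Reaction (2): FeCl3→NaCl ratio 1:3 ⇒ n(NaCl) = 1.6623 mol.
Reaction (3): NaCl→AgCl ratio 1:1 ⇒ n(AgCl) = 1.6623 mol.
Mass of AgCl = 1.6623 × 143.32 = 238.25 g.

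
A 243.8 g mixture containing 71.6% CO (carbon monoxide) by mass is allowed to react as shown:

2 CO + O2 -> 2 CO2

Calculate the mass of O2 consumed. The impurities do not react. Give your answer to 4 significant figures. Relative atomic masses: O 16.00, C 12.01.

99.71 g

Mass of pure CO = 243.8 g × 0.716 = 174.56 g.
M(CO) = 12.01 + 16.00 = 28.01 g/mol.
M(O2) = 2(16.00) = 32.00 g/mol.
n(CO) = 174.56 g / 28.01 g/mol = 6.2321 mol.
From the equation the CO:O2 mole ratio is 2:1, so n(O2) = 6.2321 × 1/2 = 3.1160 mol.
Mass of O2 = 3.1160 mol × 32.00 g/mol = 99.713 g.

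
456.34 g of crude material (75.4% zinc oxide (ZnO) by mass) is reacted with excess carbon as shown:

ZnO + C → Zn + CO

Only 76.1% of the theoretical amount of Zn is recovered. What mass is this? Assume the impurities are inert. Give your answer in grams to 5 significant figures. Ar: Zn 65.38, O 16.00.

210.36 g

Pure ZnO available = 456.34 g × 0.754 = 344.080 g.
M(ZnO) = 65.38 + 16.00 = 81.38 g/mol.
M(Zn) = 65.38 g/mol.
n(ZnO) = 344.080 g / 81.38 g/mol = 4.22807 mol.
From the equation the ZnO:Zn mole ratio is 1:1, so n(Zn) = 4.22807 × 1/1 = 4.22807 mol.
Mass of Zn = 4.22807 mol × 65.38 g/mol = 276.431 g.
Actual mass collected = 276.431 g × 0.761 = 210.364 g.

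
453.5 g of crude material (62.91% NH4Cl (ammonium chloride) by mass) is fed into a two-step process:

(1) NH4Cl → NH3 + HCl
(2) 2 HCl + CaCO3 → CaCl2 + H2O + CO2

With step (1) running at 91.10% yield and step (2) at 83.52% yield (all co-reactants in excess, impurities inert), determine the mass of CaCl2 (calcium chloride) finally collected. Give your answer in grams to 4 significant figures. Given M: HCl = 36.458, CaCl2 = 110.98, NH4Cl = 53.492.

Pure NH4Cl = 453.5 × 0.6291 = 285.30 g.
n(NH4Cl) = 285.30 / 53.492 = 5.3334 mol.
Step 1 (NH4Cl:HCl = 1:1): theoretical n(HCl) = 5.3334 mol; at 91.10% yield, n(HCl) = 4.8588 mol.
Step 2 (HCl:CaCl2 = 2:1): theoretical n(CaCl2) = 2.4294 mol, so theoretical mass = 2.4294 × 110.98 = 269.61 g.
At 83.52% yield, actual mass of CaCl2 = 269.61 × 0.8352 = 225.18 g.

225.2 g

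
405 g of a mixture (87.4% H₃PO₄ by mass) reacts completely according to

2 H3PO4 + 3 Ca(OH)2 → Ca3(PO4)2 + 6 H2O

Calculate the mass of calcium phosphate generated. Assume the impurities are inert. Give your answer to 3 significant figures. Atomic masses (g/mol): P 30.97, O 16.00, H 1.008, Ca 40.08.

560 g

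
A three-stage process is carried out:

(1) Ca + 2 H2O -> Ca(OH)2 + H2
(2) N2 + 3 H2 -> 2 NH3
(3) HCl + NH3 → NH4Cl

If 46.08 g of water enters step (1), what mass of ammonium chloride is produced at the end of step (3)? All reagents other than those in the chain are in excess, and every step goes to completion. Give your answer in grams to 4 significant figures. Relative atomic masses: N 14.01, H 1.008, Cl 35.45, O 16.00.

45.61 g

M(H2O) = 2(1.008) + 16.00 = 18.016 g/mol.
M(NH4Cl) = 14.01 + 4(1.008) + 35.45 = 53.492 g/mol.
n(H2O) = 46.08 / 18.016 = 2.5577 mol.
Reaction (1): H2O→H2 ratio 2:1 ⇒ n(H2) = 1.2789 mol.
Reaction (2): H2→NH3 ratio 3:2 ⇒ n(NH3) = 0.85258 mol.
Reaction (3): NH3→NH4Cl ratio 1:1 ⇒ n(NH4Cl) = 0.85258 mol.
Mass of NH4Cl = 0.85258 × 53.492 = 45.606 g.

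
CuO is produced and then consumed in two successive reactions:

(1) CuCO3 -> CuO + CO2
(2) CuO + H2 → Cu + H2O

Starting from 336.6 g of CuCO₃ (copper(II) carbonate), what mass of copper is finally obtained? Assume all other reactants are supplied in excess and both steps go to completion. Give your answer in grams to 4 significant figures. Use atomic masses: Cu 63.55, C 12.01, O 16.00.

M(CuCO3) = 63.55 + 12.01 + 3(16.00) = 123.56 g/mol.
M(Cu) = 63.55 g/mol.
n(CuCO3) = 336.60 / 123.56 = 2.7242 mol.
Step 1 gives a 1:1 ratio of CuCO3 to CuO, so n(CuO) = 2.7242 mol.
In step 2 the CuO:Cu ratio is 1:1, so n(Cu) = 2.7242 mol.
Mass of Cu = 2.7242 × 63.55 = 173.12 g.

173.1 g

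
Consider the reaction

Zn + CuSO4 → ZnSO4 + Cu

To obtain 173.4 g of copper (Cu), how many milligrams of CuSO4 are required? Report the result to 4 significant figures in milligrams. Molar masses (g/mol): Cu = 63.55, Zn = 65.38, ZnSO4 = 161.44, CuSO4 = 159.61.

n(Cu) = 173.40 g / 63.55 g/mol = 2.7286 mol.
From the equation the Cu:CuSO4 mole ratio is 1:1, so n(CuSO4) = 2.7286 × 1/1 = 2.7286 mol.
Mass of CuSO4 = 2.7286 mol × 159.61 g/mol = 435.51 g.
Converting to mg: 435.51 g = 435500 mg.

435500 mg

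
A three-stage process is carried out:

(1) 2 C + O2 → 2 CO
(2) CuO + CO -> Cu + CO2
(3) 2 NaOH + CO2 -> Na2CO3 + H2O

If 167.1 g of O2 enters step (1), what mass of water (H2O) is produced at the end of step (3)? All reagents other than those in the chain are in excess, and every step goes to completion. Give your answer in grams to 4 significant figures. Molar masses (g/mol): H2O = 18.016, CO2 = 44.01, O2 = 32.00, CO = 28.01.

188.2 g

n(O2) = 167.1 / 32.00 = 5.2219 mol.
Reaction (1): O2→CO ratio 1:2 ⇒ n(CO) = 10.444 mol.
Reaction (2): CO→CO2 ratio 1:1 ⇒ n(CO2) = 10.444 mol.
Reaction (3): CO2→H2O ratio 1:1 ⇒ n(H2O) = 10.444 mol.
Mass of H2O = 10.444 × 18.016 = 188.15 g.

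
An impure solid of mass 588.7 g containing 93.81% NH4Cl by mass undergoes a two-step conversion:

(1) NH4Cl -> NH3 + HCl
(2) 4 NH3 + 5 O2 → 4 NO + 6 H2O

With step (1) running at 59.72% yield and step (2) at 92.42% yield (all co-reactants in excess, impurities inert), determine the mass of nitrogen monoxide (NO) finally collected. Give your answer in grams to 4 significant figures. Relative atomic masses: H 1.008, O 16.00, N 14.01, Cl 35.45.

Pure NH4Cl = 588.7 × 0.9381 = 552.26 g.
M(NH4Cl) = 14.01 + 4(1.008) + 35.45 = 53.492 g/mol.
M(NO) = 14.01 + 16.00 = 30.01 g/mol.
n(NH4Cl) = 552.26 / 53.492 = 10.324 mol.
Step 1 (NH4Cl:NH3 = 1:1): theoretical n(NH3) = 10.324 mol; at 59.72% yield, n(NH3) = 6.1656 mol.
Step 2 (NH3:NO = 4:4): theoretical n(NO) = 6.1656 mol, so theoretical mass = 6.1656 × 30.01 = 185.03 g.
At 92.42% yield, actual mass of NO = 185.03 × 0.9242 = 171.00 g.

171.0 g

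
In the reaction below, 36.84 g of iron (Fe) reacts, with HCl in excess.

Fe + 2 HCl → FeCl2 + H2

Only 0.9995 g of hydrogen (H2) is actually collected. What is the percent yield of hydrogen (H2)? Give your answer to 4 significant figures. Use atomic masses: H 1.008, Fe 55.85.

M(Fe) = 55.85 g/mol.
M(H2) = 2(1.008) = 2.016 g/mol.
n(Fe) = 36.840 g / 55.85 g/mol = 0.65962 mol.
From the equation the Fe:H2 mole ratio is 1:1, so n(H2) = 0.65962 × 1/1 = 0.65962 mol.
Mass of H2 = 0.65962 mol × 2.016 g/mol = 1.3298 g.
This is the theoretical yield. Percent yield = 0.9995 g / 1.3298 g × 100% = 75.162%.

75.16 %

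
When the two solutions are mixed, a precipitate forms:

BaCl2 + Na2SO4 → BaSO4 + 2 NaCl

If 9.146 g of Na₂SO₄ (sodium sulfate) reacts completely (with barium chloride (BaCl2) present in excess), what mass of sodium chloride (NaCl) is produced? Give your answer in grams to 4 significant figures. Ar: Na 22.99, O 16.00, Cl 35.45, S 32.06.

M(Na2SO4) = 2(22.99) + 32.06 + 4(16.00) = 142.04 g/mol.
M(NaCl) = 22.99 + 35.45 = 58.44 g/mol.
n(Na2SO4) = 9.1460 g / 142.04 g/mol = 0.064390 mol.
From the equation the Na2SO4:NaCl mole ratio is 1:2, so n(NaCl) = 0.064390 × 2/1 = 0.12878 mol.
Mass of NaCl = 0.12878 mol × 58.44 g/mol = 7.5259 g.

7.526 g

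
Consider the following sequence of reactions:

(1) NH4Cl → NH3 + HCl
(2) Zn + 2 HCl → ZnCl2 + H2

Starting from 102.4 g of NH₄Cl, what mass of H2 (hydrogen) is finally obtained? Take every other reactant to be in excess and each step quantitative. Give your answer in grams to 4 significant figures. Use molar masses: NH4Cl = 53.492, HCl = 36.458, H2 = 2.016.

1.930 g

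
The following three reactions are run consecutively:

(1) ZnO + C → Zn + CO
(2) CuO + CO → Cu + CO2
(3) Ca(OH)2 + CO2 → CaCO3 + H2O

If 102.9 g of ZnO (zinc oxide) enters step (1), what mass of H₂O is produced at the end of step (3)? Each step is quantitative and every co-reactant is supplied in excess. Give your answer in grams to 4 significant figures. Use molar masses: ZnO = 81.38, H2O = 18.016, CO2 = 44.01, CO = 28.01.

22.78 g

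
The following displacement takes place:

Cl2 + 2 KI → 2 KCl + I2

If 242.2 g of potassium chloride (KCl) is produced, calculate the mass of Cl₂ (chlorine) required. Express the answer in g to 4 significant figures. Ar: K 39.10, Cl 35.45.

M(KCl) = 39.10 + 35.45 = 74.55 g/mol.
M(Cl2) = 2(35.45) = 70.90 g/mol.
n(KCl) = 242.20 g / 74.55 g/mol = 3.2488 mol.
From the equation the KCl:Cl2 mole ratio is 2:1, so n(Cl2) = 3.2488 × 1/2 = 1.6244 mol.
Mass of Cl2 = 1.6244 mol × 70.90 g/mol = 115.17 g.

115.2 g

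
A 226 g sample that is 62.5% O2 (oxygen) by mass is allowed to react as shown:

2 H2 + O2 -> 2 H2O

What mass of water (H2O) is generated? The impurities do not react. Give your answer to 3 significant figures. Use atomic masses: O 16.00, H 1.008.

Mass of pure O2 = 226 g × 0.625 = 141.2 g.
M(O2) = 2(16.00) = 32.00 g/mol.
M(H2O) = 2(1.008) + 16.00 = 18.016 g/mol.
n(O2) = 141.2 g / 32.00 g/mol = 4.414 mol.
From the equation the O2:H2O mole ratio is 1:2, so n(H2O) = 4.414 × 2/1 = 8.828 mol.
Mass of H2O = 8.828 mol × 18.016 g/mol = 159.0 g.

159 g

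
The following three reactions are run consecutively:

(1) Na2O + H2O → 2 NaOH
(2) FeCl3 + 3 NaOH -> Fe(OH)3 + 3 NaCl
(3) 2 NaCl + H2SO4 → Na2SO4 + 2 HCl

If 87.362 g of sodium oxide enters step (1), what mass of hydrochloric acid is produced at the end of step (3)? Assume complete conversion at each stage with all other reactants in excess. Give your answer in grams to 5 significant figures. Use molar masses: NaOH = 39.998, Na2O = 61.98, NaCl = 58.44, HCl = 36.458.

102.78 g

n(Na2O) = 87.362 / 61.98 = 1.40952 mol.
Reaction (1): Na2O→NaOH ratio 1:2 ⇒ n(NaOH) = 2.81904 mol.
Reaction (2): NaOH→NaCl ratio 3:3 ⇒ n(NaCl) = 2.81904 mol.
Reaction (3): NaCl→HCl ratio 2:2 ⇒ n(HCl) = 2.81904 mol.
Mass of HCl = 2.81904 × 36.458 = 102.777 g.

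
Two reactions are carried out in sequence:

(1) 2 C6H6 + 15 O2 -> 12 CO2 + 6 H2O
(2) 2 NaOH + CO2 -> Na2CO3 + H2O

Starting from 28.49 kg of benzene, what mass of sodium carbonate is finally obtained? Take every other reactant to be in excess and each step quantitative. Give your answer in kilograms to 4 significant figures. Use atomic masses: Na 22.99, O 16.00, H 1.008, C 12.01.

M(C6H6) = 6(12.01) + 6(1.008) = 78.108 g/mol.
M(Na2CO3) = 2(22.99) + 12.01 + 3(16.00) = 105.99 g/mol.
28.49 kg = 28490 g.
n(C6H6) = 28490 / 78.108 = 364.75 mol.
Step 1 gives a 2:12 ratio of C6H6 to CO2, so n(CO2) = 2188.5 mol.
In step 2 the CO2:Na2CO3 ratio is 1:1, so n(Na2CO3) = 2188.5 mol.
Mass of Na2CO3 = 2188.5 × 105.99 = 231960 g = 232.0 kg.

232.0 kg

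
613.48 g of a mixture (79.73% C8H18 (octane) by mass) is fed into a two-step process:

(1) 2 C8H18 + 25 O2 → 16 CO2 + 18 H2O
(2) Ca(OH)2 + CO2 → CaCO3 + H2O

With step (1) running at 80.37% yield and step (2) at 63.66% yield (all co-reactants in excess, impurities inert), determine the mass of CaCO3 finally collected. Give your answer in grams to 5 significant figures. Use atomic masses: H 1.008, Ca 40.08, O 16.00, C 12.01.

Pure C8H18 = 613.48 × 0.7973 = 489.128 g.
M(C8H18) = 8(12.01) + 18(1.008) = 114.224 g/mol.
M(CaCO3) = 40.08 + 12.01 + 3(16.00) = 100.09 g/mol.
n(C8H18) = 489.128 / 114.224 = 4.28218 mol.
Step 1 (C8H18:CO2 = 2:16): theoretical n(CO2) = 34.2574 mol; at 80.37% yield, n(CO2) = 27.5327 mol.
Step 2 (CO2:CaCO3 = 1:1): theoretical n(CaCO3) = 27.5327 mol, so theoretical mass = 27.5327 × 100.09 = 2755.75 g.
At 63.66% yield, actual mass of CaCO3 = 2755.75 × 0.6366 = 1754.31 g.

1754.3 g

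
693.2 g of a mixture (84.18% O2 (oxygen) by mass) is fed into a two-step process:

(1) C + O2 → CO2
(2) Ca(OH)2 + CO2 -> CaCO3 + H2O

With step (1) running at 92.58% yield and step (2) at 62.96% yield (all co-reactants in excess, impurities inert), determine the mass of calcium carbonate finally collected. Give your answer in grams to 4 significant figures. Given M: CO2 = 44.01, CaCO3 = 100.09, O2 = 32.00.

Pure O2 = 693.2 × 0.8418 = 583.54 g.
n(O2) = 583.54 / 32.00 = 18.235 mol.
Step 1 (O2:CO2 = 1:1): theoretical n(CO2) = 18.235 mol; at 92.58% yield, n(CO2) = 16.882 mol.
Step 2 (CO2:CaCO3 = 1:1): theoretical n(CaCO3) = 16.882 mol, so theoretical mass = 16.882 × 100.09 = 1689.8 g.
At 62.96% yield, actual mass of CaCO3 = 1689.8 × 0.6296 = 1063.9 g.

1064 g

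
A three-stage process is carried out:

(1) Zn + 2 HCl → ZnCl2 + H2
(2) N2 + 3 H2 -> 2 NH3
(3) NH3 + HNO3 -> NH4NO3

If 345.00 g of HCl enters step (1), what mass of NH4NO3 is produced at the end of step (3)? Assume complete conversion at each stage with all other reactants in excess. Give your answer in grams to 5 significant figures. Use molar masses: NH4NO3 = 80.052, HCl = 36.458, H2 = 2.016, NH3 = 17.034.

252.51 g

n(HCl) = 345.00 / 36.458 = 9.46294 mol.
Reaction (1): HCl→H2 ratio 2:1 ⇒ n(H2) = 4.73147 mol.
Reaction (2): H2→NH3 ratio 3:2 ⇒ n(NH3) = 3.15431 mol.
Reaction (3): NH3→NH4NO3 ratio 1:1 ⇒ n(NH4NO3) = 3.15431 mol.
Mass of NH4NO3 = 3.15431 × 80.052 = 252.509 g.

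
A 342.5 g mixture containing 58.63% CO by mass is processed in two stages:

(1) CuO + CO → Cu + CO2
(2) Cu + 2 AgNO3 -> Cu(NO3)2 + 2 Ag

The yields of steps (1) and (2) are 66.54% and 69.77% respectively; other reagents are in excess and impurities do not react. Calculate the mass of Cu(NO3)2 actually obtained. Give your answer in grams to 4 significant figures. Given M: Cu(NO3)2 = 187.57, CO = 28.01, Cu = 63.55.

624.3 g

Pure CO = 342.5 × 0.5863 = 200.81 g.
n(CO) = 200.81 / 28.01 = 7.1691 mol.
Step 1 (CO:Cu = 1:1): theoretical n(Cu) = 7.1691 mol; at 66.54% yield, n(Cu) = 4.7703 mol.
Step 2 (Cu:Cu(NO3)2 = 1:1): theoretical n(Cu(NO3)2) = 4.7703 mol, so theoretical mass = 4.7703 × 187.57 = 894.77 g.
At 69.77% yield, actual mass of Cu(NO3)2 = 894.77 × 0.6977 = 624.28 g.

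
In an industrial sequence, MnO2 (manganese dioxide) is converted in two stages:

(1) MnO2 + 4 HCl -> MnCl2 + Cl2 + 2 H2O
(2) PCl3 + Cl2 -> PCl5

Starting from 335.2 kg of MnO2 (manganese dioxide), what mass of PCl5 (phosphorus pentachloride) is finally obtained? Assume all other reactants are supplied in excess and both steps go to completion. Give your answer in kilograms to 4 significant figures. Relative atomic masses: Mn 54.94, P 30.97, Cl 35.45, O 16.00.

M(MnO2) = 54.94 + 2(16.00) = 86.94 g/mol.
M(PCl5) = 30.97 + 5(35.45) = 208.22 g/mol.
335.2 kg = 335200 g.
n(MnO2) = 335200 / 86.94 = 3855.5 mol.
Step 1 gives a 1:1 ratio of MnO2 to Cl2, so n(Cl2) = 3855.5 mol.
In step 2 the Cl2:PCl5 ratio is 1:1, so n(PCl5) = 3855.5 mol.
Mass of PCl5 = 3855.5 × 208.22 = 802800 g = 802.8 kg.

802.8 kg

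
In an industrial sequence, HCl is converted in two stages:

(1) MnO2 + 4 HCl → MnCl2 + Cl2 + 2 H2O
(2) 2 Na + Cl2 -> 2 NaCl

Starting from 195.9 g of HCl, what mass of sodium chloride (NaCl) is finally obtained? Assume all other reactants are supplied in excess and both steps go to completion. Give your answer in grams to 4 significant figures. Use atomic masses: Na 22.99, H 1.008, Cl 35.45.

157.0 g

M(HCl) = 1.008 + 35.45 = 36.458 g/mol.
M(NaCl) = 22.99 + 35.45 = 58.44 g/mol.
n(HCl) = 195.90 / 36.458 = 5.3733 mol.
Step 1 gives a 4:1 ratio of HCl to Cl2, so n(Cl2) = 1.3433 mol.
In step 2 the Cl2:NaCl ratio is 1:2, so n(NaCl) = 2.6867 mol.
Mass of NaCl = 2.6867 × 58.44 = 157.01 g.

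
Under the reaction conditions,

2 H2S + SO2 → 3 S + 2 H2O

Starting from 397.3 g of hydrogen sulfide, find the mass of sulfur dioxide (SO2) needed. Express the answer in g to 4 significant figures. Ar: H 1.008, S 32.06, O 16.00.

373.4 g

M(H2S) = 2(1.008) + 32.06 = 34.076 g/mol.
M(SO2) = 32.06 + 2(16.00) = 64.06 g/mol.
n(H2S) = 397.30 g / 34.076 g/mol = 11.659 mol.
From the equation the H2S:SO2 mole ratio is 2:1, so n(SO2) = 11.659 × 1/2 = 5.8296 mol.
Mass of SO2 = 5.8296 mol × 64.06 g/mol = 373.45 g.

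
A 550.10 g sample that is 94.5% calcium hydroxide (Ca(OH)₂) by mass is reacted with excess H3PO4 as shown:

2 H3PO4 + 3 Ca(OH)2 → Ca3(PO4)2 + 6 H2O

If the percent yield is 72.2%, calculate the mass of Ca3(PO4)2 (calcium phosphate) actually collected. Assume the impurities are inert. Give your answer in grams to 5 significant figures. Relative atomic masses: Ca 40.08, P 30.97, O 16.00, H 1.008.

Pure Ca(OH)2 available = 550.10 g × 0.945 = 519.845 g.
M(Ca(OH)2) = 40.08 + 2(16.00) + 2(1.008) = 74.096 g/mol.
M(Ca3(PO4)2) = 3(40.08) + 2(30.97) + 8(16.00) = 310.18 g/mol.
n(Ca(OH)2) = 519.845 g / 74.096 g/mol = 7.01582 mol.
From the equation the Ca(OH)2:Ca3(PO4)2 mole ratio is 3:1, so n(Ca3(PO4)2) = 7.01582 × 1/3 = 2.33861 mol.
Mass of Ca3(PO4)2 = 2.33861 mol × 310.18 g/mol = 725.389 g.
Actual mass collected = 725.389 g × 0.722 = 523.731 g.

523.73 g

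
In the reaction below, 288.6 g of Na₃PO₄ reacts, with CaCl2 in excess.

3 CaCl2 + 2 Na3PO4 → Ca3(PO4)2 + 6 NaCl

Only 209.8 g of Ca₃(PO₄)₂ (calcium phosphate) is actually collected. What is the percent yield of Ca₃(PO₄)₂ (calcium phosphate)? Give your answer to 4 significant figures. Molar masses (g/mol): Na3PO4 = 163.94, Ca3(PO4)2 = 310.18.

76.84 %

n(Na3PO4) = 288.60 g / 163.94 g/mol = 1.7604 mol.
From the equation the Na3PO4:Ca3(PO4)2 mole ratio is 2:1, so n(Ca3(PO4)2) = 1.7604 × 1/2 = 0.88020 mol.
Mass of Ca3(PO4)2 = 0.88020 mol × 310.18 g/mol = 273.02 g.
This is the theoretical yield. Percent yield = 209.8 g / 273.02 g × 100% = 76.844%.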